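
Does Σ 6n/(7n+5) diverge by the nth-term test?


lim(n→∞) 6n/(7n+5) = 6/7 = 6/7  (divide numerator and denominator by n)
lim aₙ = 6/7 ≠ 0 → series DIVERGES

Diverges (lim aₙ = 6/7 ≠ 0)


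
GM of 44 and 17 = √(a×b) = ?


GM = √(44×17) = √748 = 27.3496

GM = 27.3496


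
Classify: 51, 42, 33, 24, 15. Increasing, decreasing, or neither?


Differences: -9, -9, -9, -9
All differences < 0 → strictly DECREASING

Monotonically decreasing


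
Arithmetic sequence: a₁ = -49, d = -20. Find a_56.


aₙ = a₁ + (n-1)d
= -49 + (56-1)×-20
= -49 - 1100
= -1149

a_56 = -1149


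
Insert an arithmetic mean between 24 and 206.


AM = (24 + 206)/2 = 230/2 = 115

AM = 115


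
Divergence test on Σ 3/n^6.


lim(n→∞) 3/n^6 = 0
lim aₙ = 0 → nth-term test is INCONCLUSIVE
(Need other tests; this is actually a convergent p-series with p=6 > 1)

Inconclusive (lim aₙ = 0; need another test)


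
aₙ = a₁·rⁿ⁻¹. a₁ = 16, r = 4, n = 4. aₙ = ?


aₙ = a₁·r^(n-1)
= 16×4^3
= 16×64
= 1024

a_4 = 1024


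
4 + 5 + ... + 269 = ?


Σₖ₌4^269 k = Σₖ₌₁^269 k − Σₖ₌₁^3 k
= 269·270/2 − 3·4/2
= 36315 − 6 = 36309

Σk = 36309


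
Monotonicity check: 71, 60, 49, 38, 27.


Differences: -11, -11, -11, -11
All differences < 0 → strictly DECREASING

Monotonically decreasing


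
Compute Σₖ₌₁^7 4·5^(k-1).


Sₙ = 4×(5^7 - 1)/(5 - 1)
= 4×(78125 - 1)/4
= 4×78124/4
= 78124

S_7 = 78124


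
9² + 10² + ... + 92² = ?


Σₖ₌9^92 k² = Σₖ₌₁^92 k² − Σₖ₌₁^8 k²
= 92·93·185/6 − 8·9·17/6
= 263810 − 204 = 263606

Σk² = 263606


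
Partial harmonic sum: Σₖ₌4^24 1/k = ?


Σₖ₌4^24 1/k = 1/4 + 1/5 + 1/6 + ... + 1/24
= 693417203/356948592
≈ 1.9426

Sum = 693417203/356948592 ≈ 1.9426


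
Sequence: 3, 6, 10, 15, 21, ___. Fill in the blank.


Pattern: triangular numbers: n(n+1)/2
Terms: 3, 6, 10, 15, 21
Next term = 28

Next term = 28


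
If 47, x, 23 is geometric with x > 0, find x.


GM = √(47×23) = √1081 = 32.8786

GM = 32.8786


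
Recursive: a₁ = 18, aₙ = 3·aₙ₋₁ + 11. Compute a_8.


Computing step by step:
a_1 = 18
a_2 = 65
a_3 = 206
a_4 = 629
a_5 = 1898
a_6 = 5705
a_7 = 17126
a_8 = 51389


a_8 = 51389


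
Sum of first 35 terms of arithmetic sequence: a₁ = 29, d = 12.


aₙ = 29 + (35-1)×12 = 437
Sₙ = n(a₁+aₙ)/2 = 35×(29+437)/2
= 35×466/2 = 8155

S_35 = 8155


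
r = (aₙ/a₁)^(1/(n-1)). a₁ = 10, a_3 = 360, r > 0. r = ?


r^(n-1) = aₙ/a₁
r^2 = 360/10 = 36
r = 36^(1/2)
= ±6; taking r > 0 gives r = 6

r = 6


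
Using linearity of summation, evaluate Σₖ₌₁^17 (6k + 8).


Σ(6k+8) = 6·Σk + 8·n
= 6·153 + 8·17
= 918 + 136 = 1054

Σ = 1054


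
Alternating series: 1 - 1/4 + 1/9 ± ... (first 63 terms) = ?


S = 1 - 1/4 + 1/9 - 1/16 + 1/25 - 1/36 + 1/49 - 1/64 ± ...
= 0.8226
(Full series converges to +π²/12 ≈ +0.8225)

S_63 = 0.8226


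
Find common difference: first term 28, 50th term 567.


d = (aₙ - a₁)/(n-1)
= (567 - 28)/(50-1)
= 539/49 = 11

d = 11


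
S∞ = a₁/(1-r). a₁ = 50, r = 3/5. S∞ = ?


S∞ = a₁/(1-r) = 50/(1 - 3/5)
= 50/(2/5)
= 125

S∞ = 125


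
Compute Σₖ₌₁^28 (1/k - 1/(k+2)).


Telescoping with gap 2: two head and two tail terms survive.
= (1 + 1/2) - (1/29 + 1/30)
= 3/2 - 1/29 - 1/30 = 623/435

Sum = 623/435


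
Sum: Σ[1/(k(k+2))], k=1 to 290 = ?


1/(k(k+2)) = (1/2)·(1/k - 1/(k+2)) (partial fractions)
Telescoping: Σ = (1/2)·(1 + 1/2 - 1/291 - 1/292) = 126875/169944

Sum = 126875/169944


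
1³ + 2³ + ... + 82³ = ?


n(n+1)/2 = 82×83/2 = 3403
Σk³ = 3403² = 11580409

Σk³ = 11580409


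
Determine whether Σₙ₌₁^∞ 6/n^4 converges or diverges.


p-series test: Σ c/n^p converges if p > 1, diverges if p ≤ 1 (constant c > 0 doesn't affect convergence).
p = 4
4 > 1 → CONVERGES

Converges (p = 4 > 1)


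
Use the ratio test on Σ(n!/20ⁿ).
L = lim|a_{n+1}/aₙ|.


aₙ = n!/20^n
a_{n+1}/aₙ = (n+1)!/20^(n+1) × 20^n/n!
= (n+1)/20
L = lim(n→∞) (n+1)/20 = ∞
L > 1 → series DIVERGES

Diverges (ratio test: L = ∞ > 1)


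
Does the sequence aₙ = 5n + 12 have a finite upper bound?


aₙ = 5n + 12 → as n→∞, aₙ→∞
No finite upper bound exists
The sequence is UNBOUNDED

Unbounded (aₙ → ∞ as n → ∞)


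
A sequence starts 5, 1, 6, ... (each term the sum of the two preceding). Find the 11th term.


Computing iteratively: 5, 1, 6, 7, 13, 20, 33, 53, 86, 139, 225
a_11 = 225

a_11 = 225


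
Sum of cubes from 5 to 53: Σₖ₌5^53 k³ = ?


Σₖ₌5^53 k³ = [53·54/2]² − [4·5/2]²
= 2047761 − 100 = 2047661

Σk³ = 2047661


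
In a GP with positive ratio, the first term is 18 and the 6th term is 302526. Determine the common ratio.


r^(n-1) = aₙ/a₁
r^5 = 302526/18 = 16807
r = 16807^(1/5)
= 7

r = 7


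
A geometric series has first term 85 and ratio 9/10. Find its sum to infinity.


S∞ = a₁/(1-r) = 85/(1 - 9/10)
= 85/(1/10)
= 850

S∞ = 850


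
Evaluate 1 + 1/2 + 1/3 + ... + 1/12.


H_12 = 1/1 + 1/2 + 1/3 + ... + 1/12
= 86021/27720
≈ 3.1032

H_12 = 86021/27720 ≈ 3.1032


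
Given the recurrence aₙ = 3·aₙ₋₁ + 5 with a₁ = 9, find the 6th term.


Computing step by step:
a_1 = 9
a_2 = 32
a_3 = 101
a_4 = 308
a_5 = 929
a_6 = 2792


a_6 = 2792


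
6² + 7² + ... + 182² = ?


Σₖ₌6^182 k² = Σₖ₌₁^182 k² − Σₖ₌₁^5 k²
= 182·183·365/6 − 5·6·11/6
= 2026115 − 55 = 2026060

Σk² = 2026060


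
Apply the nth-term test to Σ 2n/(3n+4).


lim(n→∞) 2n/(3n+4) = 2/3 = 2/3  (divide numerator and denominator by n)
lim aₙ = 2/3 ≠ 0 → series DIVERGES

Diverges (lim aₙ = 2/3 ≠ 0)


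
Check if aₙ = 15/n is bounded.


a₁ = 15, a₂ = 15/2, a₃ = 15/3, ...
0 < aₙ ≤ 15 for all n ≥ 1
Lower bound: 0, Upper bound: 15
The sequence IS bounded

Bounded (0 < aₙ ≤ 15)


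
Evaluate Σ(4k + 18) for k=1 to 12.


Σ(4k+18) = 4·Σk + 18·n
= 4·78 + 18·12
= 312 + 216 = 528

Σ = 528


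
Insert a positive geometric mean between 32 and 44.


GM = √(32×44) = √1408 = 37.5233

GM = 37.5233


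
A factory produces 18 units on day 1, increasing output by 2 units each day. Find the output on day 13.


aₙ = a₁ + (n-1)d
= 18 + (13-1)×2
= 18 + 24
= 42

a_13 = 42


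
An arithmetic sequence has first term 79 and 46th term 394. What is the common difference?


d = (aₙ - a₁)/(n-1)
= (394 - 79)/(46-1)
= 315/45 = 7

d = 7


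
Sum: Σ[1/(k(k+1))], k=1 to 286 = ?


1/(k(k+1)) = 1/k - 1/(k+1) (partial fractions)
Telescoping: Σ = 1 - 1/287 = 286/287

Sum = 286/287


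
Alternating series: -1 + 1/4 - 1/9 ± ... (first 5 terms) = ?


S = -1 + 1/4 - 1/9 + 1/16 - 1/25
= -0.8386
(Full series converges to -π²/12 ≈ -0.8225)

S_5 = -0.8386


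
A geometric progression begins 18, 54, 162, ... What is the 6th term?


aₙ = a₁·r^(n-1)
= 18×3^5
= 18×243
= 4374

a_6 = 4374


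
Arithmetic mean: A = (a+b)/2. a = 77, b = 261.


AM = (77 + 261)/2 = 338/2 = 169

AM = 169


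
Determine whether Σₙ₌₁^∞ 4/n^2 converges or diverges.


p-series test: Σ c/n^p converges if p > 1, diverges if p ≤ 1 (constant c > 0 doesn't affect convergence).
p = 2
2 > 1 → CONVERGES

Converges (p = 2 > 1)


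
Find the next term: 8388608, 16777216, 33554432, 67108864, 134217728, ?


Pattern: powers of 2: 2ⁿ
Terms: 8388608, 16777216, 33554432, 67108864, 134217728
Next term = 268435456

Next term = 268435456


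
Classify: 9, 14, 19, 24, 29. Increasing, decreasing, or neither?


Differences: 5, 5, 5, 5
All differences > 0 → strictly INCREASING

Monotonically increasing


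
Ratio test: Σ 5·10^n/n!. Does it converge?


aₙ = 5·10^n/n!
a_{n+1}/aₙ = 10^(n+1)/(n+1)! × n!/10^n  (constant 5 cancels)
= 10/(n+1)
L = lim(n→∞) 10/(n+1) = 0
L < 1 → series CONVERGES

Converges (ratio test: L = 0 < 1)


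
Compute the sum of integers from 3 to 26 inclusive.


Σₖ₌3^26 k = Σₖ₌₁^26 k − Σₖ₌₁^2 k
= 26·27/2 − 2·3/2
= 351 − 3 = 348

Σk = 348


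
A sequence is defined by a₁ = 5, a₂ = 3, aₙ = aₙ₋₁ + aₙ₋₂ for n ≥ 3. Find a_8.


Computing iteratively: 5, 3, 8, 11, 19, 30, 49, 79
a_8 = 79

a_8 = 79


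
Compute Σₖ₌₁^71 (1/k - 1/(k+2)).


Telescoping with gap 2: two head and two tail terms survive.
= (1 + 1/2) - (1/72 + 1/73)
= 3/2 - 1/72 - 1/73 = 7739/5256

Sum = 7739/5256


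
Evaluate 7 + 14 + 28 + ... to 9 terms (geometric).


Sₙ = 7×(2^9 - 1)/(2 - 1)
= 7×(512 - 1)/1
= 7×511/1
= 3577

S_9 = 3577


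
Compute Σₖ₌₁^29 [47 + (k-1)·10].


aₙ = 47 + (29-1)×10 = 327
Sₙ = n(a₁+aₙ)/2 = 29×(47+327)/2
= 29×374/2 = 5423

S_29 = 5423


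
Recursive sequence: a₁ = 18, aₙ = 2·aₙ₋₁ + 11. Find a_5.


Computing step by step:
a_1 = 18
a_2 = 47
a_3 = 105
a_4 = 221
a_5 = 453


a_5 = 453


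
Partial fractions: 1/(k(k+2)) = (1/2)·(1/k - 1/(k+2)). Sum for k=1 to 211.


1/(k(k+2)) = (1/2)·(1/k - 1/(k+2)) (partial fractions)
Telescoping: Σ = (1/2)·(1 + 1/2 - 1/212 - 1/213) = 67309/90312

Sum = 67309/90312


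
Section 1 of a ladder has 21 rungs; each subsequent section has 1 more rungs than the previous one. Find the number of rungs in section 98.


aₙ = a₁ + (n-1)d
= 21 + (98-1)×1
= 21 + 97
= 118

a_98 = 118


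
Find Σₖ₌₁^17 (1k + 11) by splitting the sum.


Σ(1k+11) = 1·Σk + 11·n
= 1·153 + 11·17
= 153 + 187 = 340

Σ = 340


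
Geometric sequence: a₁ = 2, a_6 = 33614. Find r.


r^(n-1) = aₙ/a₁
r^5 = 33614/2 = 16807
r = 16807^(1/5)
= 7

r = 7


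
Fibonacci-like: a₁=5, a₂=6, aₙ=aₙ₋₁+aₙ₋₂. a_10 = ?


Computing iteratively: 5, 6, 11, 17, 28, 45, 73, 118, 191, 309
a_10 = 309

a_10 = 309


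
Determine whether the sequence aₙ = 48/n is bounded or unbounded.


a₁ = 48, a₂ = 48/2, a₃ = 48/3, ...
0 < aₙ ≤ 48 for all n ≥ 1
Lower bound: 0, Upper bound: 48
The sequence IS bounded

Bounded (0 < aₙ ≤ 48)


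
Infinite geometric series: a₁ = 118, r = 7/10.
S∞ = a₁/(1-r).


S∞ = a₁/(1-r) = 118/(1 - 7/10)
= 118/(3/10)
= 1180/3

S∞ = 1180/3


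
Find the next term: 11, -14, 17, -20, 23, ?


Pattern: alternating sign, magnitude arithmetic (d=3)
Terms: 11, -14, 17, -20, 23
Next term = -26

Next term = -26


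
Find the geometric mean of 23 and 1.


GM = √(23×1) = √23 = 4.7958

GM = 4.7958


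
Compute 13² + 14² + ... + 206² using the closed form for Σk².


Σₖ₌13^206 k² = Σₖ₌₁^206 k² − Σₖ₌₁^12 k²
= 206·207·413/6 − 12·13·25/6
= 2935191 − 650 = 2934541

Σk² = 2934541


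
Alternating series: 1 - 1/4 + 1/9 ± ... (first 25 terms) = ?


S = 1 - 1/4 + 1/9 - 1/16 + 1/25 - 1/36 + 1/49 - 1/64 ± ...
= 0.8232
(Full series converges to +π²/12 ≈ +0.8225)

S_25 = 0.8232


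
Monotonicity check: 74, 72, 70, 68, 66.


Differences: -2, -2, -2, -2
All differences < 0 → strictly DECREASING

Monotonically decreasing


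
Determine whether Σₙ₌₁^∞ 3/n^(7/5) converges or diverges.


p-series test: Σ c/n^p converges if p > 1, diverges if p ≤ 1 (constant c > 0 doesn't affect convergence).
p = 7/5
7/5 > 1 → CONVERGES

Converges (p = 7/5 > 1)


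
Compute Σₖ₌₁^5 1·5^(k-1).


Sₙ = 1×(5^5 - 1)/(5 - 1)
= 1×(3125 - 1)/4
= 1×3124/4
= 781

S_5 = 781


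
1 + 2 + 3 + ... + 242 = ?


n(n+1)/2 = 242×243/2 = 58806/2 = 29403

Σk = 29403


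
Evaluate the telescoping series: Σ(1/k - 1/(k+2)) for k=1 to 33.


Telescoping with gap 2: two head and two tail terms survive.
= (1 + 1/2) - (1/34 + 1/35)
= 3/2 - 1/34 - 1/35 = 858/595

Sum = 858/595


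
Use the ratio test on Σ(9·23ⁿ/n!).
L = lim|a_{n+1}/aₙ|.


aₙ = 9·23^n/n!
a_{n+1}/aₙ = 23^(n+1)/(n+1)! × n!/23^n  (constant 9 cancels)
= 23/(n+1)
L = lim(n→∞) 23/(n+1) = 0
L < 1 → series CONVERGES

Converges (ratio test: L = 0 < 1)


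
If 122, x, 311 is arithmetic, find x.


AM = (122 + 311)/2 = 433/2 = 216.5

AM = 216.5


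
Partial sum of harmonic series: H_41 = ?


H_41 = 1/1 + 1/2 + 1/3 + ... + 1/41
= 85691034670497533/19914562703599200
≈ 4.3029

H_41 = 85691034670497533/19914562703599200 ≈ 4.3029


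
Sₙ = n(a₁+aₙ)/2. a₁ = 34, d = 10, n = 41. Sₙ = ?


aₙ = 34 + (41-1)×10 = 434
Sₙ = n(a₁+aₙ)/2 = 41×(34+434)/2
= 41×468/2 = 9594

S_41 = 9594


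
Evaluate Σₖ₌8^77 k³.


Σₖ₌8^77 k³ = [77·78/2]² − [7·8/2]²
= 9018009 − 784 = 9017225

Σk³ = 9017225


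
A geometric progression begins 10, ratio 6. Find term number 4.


aₙ = a₁·r^(n-1)
= 10×6^3
= 10×216
= 2160

a_4 = 2160


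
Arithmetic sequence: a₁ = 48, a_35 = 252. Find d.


d = (aₙ - a₁)/(n-1)
= (252 - 48)/(35-1)
= 204/34 = 6

d = 6


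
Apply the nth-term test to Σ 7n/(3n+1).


lim(n→∞) 7n/(3n+1) = 7/3 = 7/3  (divide numerator and denominator by n)
lim aₙ = 7/3 ≠ 0 → series DIVERGES

Diverges (lim aₙ = 7/3 ≠ 0)


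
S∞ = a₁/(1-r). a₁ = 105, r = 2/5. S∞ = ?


S∞ = a₁/(1-r) = 105/(1 - 2/5)
= 105/(3/5)
= 175

S∞ = 175


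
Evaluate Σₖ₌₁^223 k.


n(n+1)/2 = 223×224/2 = 49952/2 = 24976

Σk = 24976


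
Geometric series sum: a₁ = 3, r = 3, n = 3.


Sₙ = 3×(3^3 - 1)/(3 - 1)
= 3×(27 - 1)/2
= 3×26/2
= 39

S_3 = 39


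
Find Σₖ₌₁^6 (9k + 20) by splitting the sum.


Σ(9k+20) = 9·Σk + 20·n
= 9·21 + 20·6
= 189 + 120 = 309

Σ = 309


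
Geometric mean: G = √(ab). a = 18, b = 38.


GM = √(18×38) = √684 = 26.1534

GM = 26.1534


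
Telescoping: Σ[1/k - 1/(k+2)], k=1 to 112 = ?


Telescoping with gap 2: two head and two tail terms survive.
= (1 + 1/2) - (1/113 + 1/114)
= 3/2 - 1/113 - 1/114 = 9548/6441

Sum = 9548/6441


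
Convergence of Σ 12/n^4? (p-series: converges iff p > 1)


p-series test: Σ c/n^p converges if p > 1, diverges if p ≤ 1 (constant c > 0 doesn't affect convergence).
p = 4
4 > 1 → CONVERGES

Converges (p = 4 > 1)


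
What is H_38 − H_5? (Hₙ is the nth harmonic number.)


Σₖ₌6^38 1/k = 1/6 + 1/7 + 1/8 + ... + 1/38
= 944517924598993/485721041551200
≈ 1.9446

Sum = 944517924598993/485721041551200 ≈ 1.9446


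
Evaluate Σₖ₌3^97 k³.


Σₖ₌3^97 k³ = [97·98/2]² − [2·3/2]²
= 22591009 − 9 = 22591000

Σk³ = 22591000


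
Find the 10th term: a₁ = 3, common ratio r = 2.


aₙ = a₁·r^(n-1)
= 3×2^9
= 3×512
= 1536

a_10 = 1536


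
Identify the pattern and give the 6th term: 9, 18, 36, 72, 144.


Pattern: geometric (r=2)
Terms: 9, 18, 36, 72, 144
Next term = 288

Next term = 288


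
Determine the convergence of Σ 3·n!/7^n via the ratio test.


aₙ = 3·n!/7^n
a_{n+1}/aₙ = (n+1)!/7^(n+1) × 7^n/n!  (constant 3 cancels)
= (n+1)/7
L = lim(n→∞) (n+1)/7 = ∞
L > 1 → series DIVERGES

Diverges (ratio test: L = ∞ > 1)


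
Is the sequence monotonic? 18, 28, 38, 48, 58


Differences: 10, 10, 10, 10
All differences > 0 → strictly INCREASING

Monotonically increasing


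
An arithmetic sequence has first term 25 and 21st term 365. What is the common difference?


d = (aₙ - a₁)/(n-1)
= (365 - 25)/(21-1)
= 340/20 = 17

d = 17


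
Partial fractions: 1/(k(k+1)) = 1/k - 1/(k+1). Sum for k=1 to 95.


1/(k(k+1)) = 1/k - 1/(k+1) (partial fractions)
Telescoping: Σ = 1 - 1/96 = 95/96

Sum = 95/96


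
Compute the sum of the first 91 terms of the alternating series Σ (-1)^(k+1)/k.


S = 1 - 1/2 + 1/3 - 1/4 + 1/5 - 1/6 + 1/7 - 1/8 ± ...
= 0.6986
(Full series converges to +ln(2) ≈ +0.6931)

S_91 = 0.6986


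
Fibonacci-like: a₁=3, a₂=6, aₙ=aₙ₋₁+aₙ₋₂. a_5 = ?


Computing iteratively: 3, 6, 9, 15, 24
a_5 = 24

a_5 = 24


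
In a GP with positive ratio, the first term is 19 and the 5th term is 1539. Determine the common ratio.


r^(n-1) = aₙ/a₁
r^4 = 1539/19 = 81
r = 81^(1/4)
= ±3; taking r > 0 gives r = 3

r = 3


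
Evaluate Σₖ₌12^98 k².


Σₖ₌12^98 k² = Σₖ₌₁^98 k² − Σₖ₌₁^11 k²
= 98·99·197/6 − 11·12·23/6
= 318549 − 506 = 318043

Σk² = 318043


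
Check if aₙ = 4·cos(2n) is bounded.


For all n, -1 ≤ cos(2n) ≤ 1, so -4 ≤ 4·cos(2n) ≤ 4
Lower bound: -4, Upper bound: 4
The sequence IS bounded

Bounded (-4 ≤ aₙ ≤ 4)


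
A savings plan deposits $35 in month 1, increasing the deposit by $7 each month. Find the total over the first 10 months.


aₙ = 35 + (10-1)×7 = 98
Sₙ = n(a₁+aₙ)/2 = 10×(35+98)/2
= 10×133/2 = 665

S_10 = 665


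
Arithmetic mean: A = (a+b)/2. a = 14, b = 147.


AM = (14 + 147)/2 = 161/2 = 80.5

AM = 80.5


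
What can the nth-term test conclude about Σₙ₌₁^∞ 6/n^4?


lim(n→∞) 6/n^4 = 0
lim aₙ = 0 → nth-term test is INCONCLUSIVE
(Need other tests; this is actually a convergent p-series with p=4 > 1)

Inconclusive (lim aₙ = 0; need another test)


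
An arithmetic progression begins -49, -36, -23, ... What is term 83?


aₙ = a₁ + (n-1)d
= -49 + (83-1)×13
= -49 + 1066
= 1017

a_83 = 1017


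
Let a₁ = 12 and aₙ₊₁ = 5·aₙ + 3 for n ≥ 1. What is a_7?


Computing step by step:
a_1 = 12
a_2 = 63
a_3 = 318
a_4 = 1593
a_5 = 7968
a_6 = 39843
a_7 = 199218


a_7 = 199218


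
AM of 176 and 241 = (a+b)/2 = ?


AM = (176 + 241)/2 = 417/2 = 208.5

AM = 208.5


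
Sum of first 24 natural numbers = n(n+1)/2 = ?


n(n+1)/2 = 24×25/2 = 600/2 = 300

Σk = 300


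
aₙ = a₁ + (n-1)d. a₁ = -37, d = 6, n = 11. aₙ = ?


aₙ = a₁ + (n-1)d
= -37 + (11-1)×6
= -37 + 60
= 23

a_11 = 23


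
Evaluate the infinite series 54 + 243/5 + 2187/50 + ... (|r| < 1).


S∞ = a₁/(1-r) = 54/(1 - 9/10)
= 54/(1/10)
= 540

S∞ = 540


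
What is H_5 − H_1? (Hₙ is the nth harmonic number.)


Σₖ₌2^5 1/k = 1/2 + 1/3 + 1/4 + 1/5
= 77/60
≈ 1.2833

Sum = 77/60 ≈ 1.2833


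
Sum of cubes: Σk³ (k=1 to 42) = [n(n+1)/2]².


n(n+1)/2 = 42×43/2 = 903
Σk³ = 903² = 815409

Σk³ = 815409


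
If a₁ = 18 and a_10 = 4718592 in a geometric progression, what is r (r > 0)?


r^(n-1) = aₙ/a₁
r^9 = 4718592/18 = 262144
r = 262144^(1/9)
= 4

r = 4


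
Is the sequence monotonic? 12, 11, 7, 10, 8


Differences: -1, -4, 3, -2
Difference at position 3 is +3 (> 0) but position 1 is -1 (< 0) — sequence both rises and falls
→ NOT monotonic

Not monotonic


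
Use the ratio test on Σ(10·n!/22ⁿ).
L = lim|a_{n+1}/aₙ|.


aₙ = 10·n!/22^n
a_{n+1}/aₙ = (n+1)!/22^(n+1) × 22^n/n!  (constant 10 cancels)
= (n+1)/22
L = lim(n→∞) (n+1)/22 = ∞
L > 1 → series DIVERGES

Diverges (ratio test: L = ∞ > 1)


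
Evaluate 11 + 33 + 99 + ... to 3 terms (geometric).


Sₙ = 11×(3^3 - 1)/(3 - 1)
= 11×(27 - 1)/2
= 11×26/2
= 143

S_3 = 143


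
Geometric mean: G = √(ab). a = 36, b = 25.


GM = √(36×25) = √900 = 30

GM = 30


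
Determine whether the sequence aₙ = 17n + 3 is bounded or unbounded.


aₙ = 17n + 3 → as n→∞, aₙ→∞
No finite upper bound exists
The sequence is UNBOUNDED

Unbounded (aₙ → ∞ as n → ∞)


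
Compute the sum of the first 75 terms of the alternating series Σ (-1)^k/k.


S = -1 + 1/2 - 1/3 + 1/4 - 1/5 + 1/6 - 1/7 + 1/8 ± ...
= -0.6998
(Full series converges to -ln(2) ≈ -0.6931)

S_75 = -0.6998


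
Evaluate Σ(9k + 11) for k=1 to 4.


Σ(9k+11) = 9·Σk + 11·n
= 9·10 + 11·4
= 90 + 44 = 134

Σ = 134


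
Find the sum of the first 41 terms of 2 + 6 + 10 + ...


aₙ = 2 + (41-1)×4 = 162
Sₙ = n(a₁+aₙ)/2 = 41×(2+162)/2
= 41×164/2 = 3362

S_41 = 3362


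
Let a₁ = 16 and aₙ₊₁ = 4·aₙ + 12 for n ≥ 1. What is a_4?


Computing step by step:
a_1 = 16
a_2 = 76
a_3 = 316
a_4 = 1276


a_4 = 1276


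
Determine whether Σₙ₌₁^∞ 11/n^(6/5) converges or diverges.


p-series test: Σ c/n^p converges if p > 1, diverges if p ≤ 1 (constant c > 0 doesn't affect convergence).
p = 6/5
6/5 > 1 → CONVERGES

Converges (p = 6/5 > 1)


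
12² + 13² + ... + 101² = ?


Σₖ₌12^101 k² = Σₖ₌₁^101 k² − Σₖ₌₁^11 k²
= 101·102·203/6 − 11·12·23/6
= 348551 − 506 = 348045

Σk² = 348045


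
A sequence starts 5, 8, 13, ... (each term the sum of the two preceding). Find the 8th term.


Computing iteratively: 5, 8, 13, 21, 34, 55, 89, 144
a_8 = 144

a_8 = 144


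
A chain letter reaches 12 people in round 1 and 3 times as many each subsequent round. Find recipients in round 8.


aₙ = a₁·r^(n-1)
= 12×3^7
= 12×2187
= 26244

a_8 = 26244


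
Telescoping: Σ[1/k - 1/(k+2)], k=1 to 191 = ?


Telescoping with gap 2: two head and two tail terms survive.
= (1 + 1/2) - (1/192 + 1/193)
= 3/2 - 1/192 - 1/193 = 55199/37056

Sum = 55199/37056


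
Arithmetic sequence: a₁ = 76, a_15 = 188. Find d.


d = (aₙ - a₁)/(n-1)
= (188 - 76)/(15-1)
= 112/14 = 8

d = 8


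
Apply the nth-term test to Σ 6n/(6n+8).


lim(n→∞) 6n/(6n+8) = 6/6 = 1  (divide numerator and denominator by n)
lim aₙ = 1 ≠ 0 → series DIVERGES

Diverges (lim aₙ = 1 ≠ 0)


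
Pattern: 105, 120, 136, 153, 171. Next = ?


Pattern: triangular numbers: n(n+1)/2
Terms: 105, 120, 136, 153, 171
Next term = 190

Next term = 190


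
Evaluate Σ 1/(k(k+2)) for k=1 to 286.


1/(k(k+2)) = (1/2)·(1/k - 1/(k+2)) (partial fractions)
Telescoping: Σ = (1/2)·(1 + 1/2 - 1/287 - 1/288) = 123409/165312

Sum = 123409/165312


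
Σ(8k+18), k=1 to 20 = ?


Σ(8k+18) = 8·Σk + 18·n
= 8·210 + 18·20
= 1680 + 360 = 2040

Σ = 2040


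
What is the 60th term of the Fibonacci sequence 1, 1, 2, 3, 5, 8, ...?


Fibonacci sequence: 1, 1, 2, 3, 5, 8, 13, 21, 34, 55, 89, ...
F(60) = 1548008755920

F(60) = 1548008755920


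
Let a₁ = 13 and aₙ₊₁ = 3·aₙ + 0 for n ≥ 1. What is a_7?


Computing step by step:
a_1 = 13
a_2 = 39
a_3 = 117
a_4 = 351
a_5 = 1053
a_6 = 3159
a_7 = 9477


a_7 = 9477


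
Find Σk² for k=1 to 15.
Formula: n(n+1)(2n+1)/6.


n = 15
n(n+1)(2n+1)/6 = 15×16×31/6
= 7440/6 = 1240

Σk² = 1240


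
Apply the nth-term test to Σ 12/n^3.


lim(n→∞) 12/n^3 = 0
lim aₙ = 0 → nth-term test is INCONCLUSIVE
(Need other tests; this is actually a convergent p-series with p=3 > 1)

Inconclusive (lim aₙ = 0; need another test)


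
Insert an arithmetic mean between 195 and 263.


AM = (195 + 263)/2 = 458/2 = 229

AM = 229


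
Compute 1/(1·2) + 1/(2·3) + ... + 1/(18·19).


1/(k(k+1)) = 1/k - 1/(k+1) (partial fractions)
Telescoping: Σ = 1 - 1/19 = 18/19

Sum = 18/19


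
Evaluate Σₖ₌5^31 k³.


Σₖ₌5^31 k³ = [31·32/2]² − [4·5/2]²
= 246016 − 100 = 245916

Σk³ = 245916


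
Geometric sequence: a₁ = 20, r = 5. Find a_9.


aₙ = a₁·r^(n-1)
= 20×5^8
= 20×390625
= 7812500

a_9 = 7812500


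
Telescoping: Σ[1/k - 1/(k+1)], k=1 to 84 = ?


Telescoping: adjacent terms cancel.
= 1/1 - 1/85
= 1 - 1/85 = 84/85

Sum = 84/85


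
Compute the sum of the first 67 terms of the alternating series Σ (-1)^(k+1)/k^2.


S = 1 - 1/4 + 1/9 - 1/16 + 1/25 - 1/36 + 1/49 - 1/64 ± ...
= 0.8226
(Full series converges to +π²/12 ≈ +0.8225)

S_67 = 0.8226


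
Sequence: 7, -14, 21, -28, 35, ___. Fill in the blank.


Pattern: alternating sign, magnitude arithmetic (d=7)
Terms: 7, -14, 21, -28, 35
Next term = -42

Next term = -42


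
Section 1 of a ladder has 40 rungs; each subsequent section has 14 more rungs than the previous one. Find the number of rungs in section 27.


aₙ = a₁ + (n-1)d
= 40 + (27-1)×14
= 40 + 364
= 404

a_27 = 404


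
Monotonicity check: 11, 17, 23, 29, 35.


Differences: 6, 6, 6, 6
All differences > 0 → strictly INCREASING

Monotonically increasing


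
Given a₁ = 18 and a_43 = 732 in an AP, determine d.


d = (aₙ - a₁)/(n-1)
= (732 - 18)/(43-1)
= 714/42 = 17

d = 17


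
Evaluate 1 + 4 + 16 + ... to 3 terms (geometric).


Sₙ = 1×(4^3 - 1)/(4 - 1)
= 1×(64 - 1)/3
= 1×63/3
= 21

S_3 = 21


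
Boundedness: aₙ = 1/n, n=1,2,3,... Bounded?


a₁ = 1, a₂ = 1/2, a₃ = 1/3, ...
0 < aₙ ≤ 1 for all n ≥ 1
Lower bound: 0, Upper bound: 1
The sequence IS bounded

Bounded (0 < aₙ ≤ 1)


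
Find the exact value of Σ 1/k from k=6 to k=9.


Σₖ₌6^9 1/k = 1/6 + 1/7 + 1/8 + 1/9
= 275/504
≈ 0.5456

Sum = 275/504 ≈ 0.5456


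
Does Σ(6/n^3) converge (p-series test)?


p-series test: Σ c/n^p converges if p > 1, diverges if p ≤ 1 (constant c > 0 doesn't affect convergence).
p = 3
3 > 1 → CONVERGES

Converges (p = 3 > 1)


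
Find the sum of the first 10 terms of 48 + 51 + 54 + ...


aₙ = 48 + (10-1)×3 = 75
Sₙ = n(a₁+aₙ)/2 = 10×(48+75)/2
= 10×123/2 = 615

S_10 = 615


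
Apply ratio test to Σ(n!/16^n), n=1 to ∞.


aₙ = n!/16^n
a_{n+1}/aₙ = (n+1)!/16^(n+1) × 16^n/n!
= (n+1)/16
L = lim(n→∞) (n+1)/16 = ∞
L > 1 → series DIVERGES

Diverges (ratio test: L = ∞ > 1)


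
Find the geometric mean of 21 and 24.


GM = √(21×24) = √504 = 22.4499

GM = 22.4499


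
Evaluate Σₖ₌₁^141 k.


n(n+1)/2 = 141×142/2 = 20022/2 = 10011

Σk = 10011


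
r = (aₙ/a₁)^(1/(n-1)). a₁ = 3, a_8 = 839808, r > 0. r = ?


r^(n-1) = aₙ/a₁
r^7 = 839808/3 = 279936
r = 279936^(1/7)
= 6

r = 6


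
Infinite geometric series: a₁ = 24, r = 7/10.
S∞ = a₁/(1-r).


S∞ = a₁/(1-r) = 24/(1 - 7/10)
= 24/(3/10)
= 80

S∞ = 80


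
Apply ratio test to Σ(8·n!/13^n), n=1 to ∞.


aₙ = 8·n!/13^n
a_{n+1}/aₙ = (n+1)!/13^(n+1) × 13^n/n!  (constant 8 cancels)
= (n+1)/13
L = lim(n→∞) (n+1)/13 = ∞
L > 1 → series DIVERGES

Diverges (ratio test: L = ∞ > 1)


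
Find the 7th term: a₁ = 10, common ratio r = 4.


aₙ = a₁·r^(n-1)
= 10×4^6
= 10×4096
= 40960

a_7 = 40960


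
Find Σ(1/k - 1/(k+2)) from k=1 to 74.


Telescoping with gap 2: two head and two tail terms survive.
= (1 + 1/2) - (1/75 + 1/76)
= 3/2 - 1/75 - 1/76 = 8399/5700

Sum = 8399/5700


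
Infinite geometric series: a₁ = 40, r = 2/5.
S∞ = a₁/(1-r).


S∞ = a₁/(1-r) = 40/(1 - 2/5)
= 40/(3/5)
= 200/3

S∞ = 200/3


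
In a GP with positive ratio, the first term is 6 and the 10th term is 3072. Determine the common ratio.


r^(n-1) = aₙ/a₁
r^9 = 3072/6 = 512
r = 512^(1/9)
= 2

r = 2


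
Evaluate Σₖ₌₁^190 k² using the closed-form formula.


n = 190
n(n+1)(2n+1)/6 = 190×191×381/6
= 13826490/6 = 2304415

Σk² = 2304415


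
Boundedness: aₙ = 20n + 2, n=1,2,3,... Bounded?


aₙ = 20n + 2 → as n→∞, aₙ→∞
No finite upper bound exists
The sequence is UNBOUNDED

Unbounded (aₙ → ∞ as n → ∞)


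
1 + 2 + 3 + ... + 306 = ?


n(n+1)/2 = 306×307/2 = 93942/2 = 46971

Σk = 46971


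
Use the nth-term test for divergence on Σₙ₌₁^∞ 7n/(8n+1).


lim(n→∞) 7n/(8n+1) = 7/8 = 7/8  (divide numerator and denominator by n)
lim aₙ = 7/8 ≠ 0 → series DIVERGES

Diverges (lim aₙ = 7/8 ≠ 0)


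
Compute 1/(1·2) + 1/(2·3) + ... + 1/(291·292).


1/(k(k+1)) = 1/k - 1/(k+1) (partial fractions)
Telescoping: Σ = 1 - 1/292 = 291/292

Sum = 291/292


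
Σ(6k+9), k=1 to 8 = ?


Σ(6k+9) = 6·Σk + 9·n
= 6·36 + 9·8
= 216 + 72 = 288

Σ = 288


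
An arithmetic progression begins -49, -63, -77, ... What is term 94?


aₙ = a₁ + (n-1)d
= -49 + (94-1)×-14
= -49 - 1302
= -1351

a_94 = -1351


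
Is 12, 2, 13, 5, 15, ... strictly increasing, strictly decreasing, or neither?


Differences: -10, 11, -8, 10
Difference at position 2 is +11 (> 0) but position 1 is -10 (< 0) — sequence both rises and falls
→ NOT monotonic

Not monotonic


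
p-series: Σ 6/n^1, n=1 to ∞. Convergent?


p-series test: Σ c/n^p converges if p > 1, diverges if p ≤ 1 (constant c > 0 doesn't affect convergence).
p = 1
1 ≤ 1 → DIVERGES

Diverges (p = 1 ≤ 1)


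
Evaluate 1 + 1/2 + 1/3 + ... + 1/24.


H_24 = 1/1 + 1/2 + 1/3 + ... + 1/24
= 1347822955/356948592
≈ 3.776

H_24 = 1347822955/356948592 ≈ 3.776


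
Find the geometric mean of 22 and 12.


GM = √(22×12) = √264 = 16.2481

GM = 16.2481


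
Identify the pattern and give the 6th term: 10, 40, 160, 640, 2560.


Pattern: geometric (r=4)
Terms: 10, 40, 160, 640, 2560
Next term = 10240

Next term = 10240


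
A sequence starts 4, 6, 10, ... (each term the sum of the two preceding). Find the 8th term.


Computing iteratively: 4, 6, 10, 16, 26, 42, 68, 110
a_8 = 110

a_8 = 110


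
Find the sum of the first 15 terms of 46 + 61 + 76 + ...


aₙ = 46 + (15-1)×15 = 256
Sₙ = n(a₁+aₙ)/2 = 15×(46+256)/2
= 15×302/2 = 2265

S_15 = 2265


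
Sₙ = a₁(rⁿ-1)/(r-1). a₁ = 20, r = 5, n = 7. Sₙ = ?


Sₙ = 20×(5^7 - 1)/(5 - 1)
= 20×(78125 - 1)/4
= 20×78124/4
= 390620

S_7 = 390620


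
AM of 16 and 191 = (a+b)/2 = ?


AM = (16 + 191)/2 = 207/2 = 103.5

AM = 103.5


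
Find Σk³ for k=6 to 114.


Σₖ₌6^114 k³ = [114·115/2]² − [5·6/2]²
= 42968025 − 225 = 42967800

Σk³ = 42967800


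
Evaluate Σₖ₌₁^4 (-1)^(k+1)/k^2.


S = 1 - 1/4 + 1/9 - 1/16
= 0.7986
(Full series converges to +π²/12 ≈ +0.8225)

S_4 = 0.7986


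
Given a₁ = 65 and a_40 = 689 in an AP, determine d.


d = (aₙ - a₁)/(n-1)
= (689 - 65)/(40-1)
= 624/39 = 16

d = 16


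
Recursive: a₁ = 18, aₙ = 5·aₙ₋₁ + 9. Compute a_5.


Computing step by step:
a_1 = 18
a_2 = 99
a_3 = 504
a_4 = 2529
a_5 = 12654


a_5 = 12654


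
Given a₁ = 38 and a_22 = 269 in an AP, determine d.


d = (aₙ - a₁)/(n-1)
= (269 - 38)/(22-1)
= 231/21 = 11

d = 11


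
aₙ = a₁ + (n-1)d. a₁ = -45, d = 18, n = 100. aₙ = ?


aₙ = a₁ + (n-1)d
= -45 + (100-1)×18
= -45 + 1782
= 1737

a_100 = 1737


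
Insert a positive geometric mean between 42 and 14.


GM = √(42×14) = √588 = 24.2487

GM = 24.2487


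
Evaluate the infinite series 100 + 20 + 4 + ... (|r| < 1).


S∞ = a₁/(1-r) = 100/(1 - 1/5)
= 100/(4/5)
= 125

S∞ = 125


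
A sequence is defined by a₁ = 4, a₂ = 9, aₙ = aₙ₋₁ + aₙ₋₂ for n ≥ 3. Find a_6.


Computing iteratively: 4, 9, 13, 22, 35, 57
a_6 = 57

a_6 = 57


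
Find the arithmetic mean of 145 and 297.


AM = (145 + 297)/2 = 442/2 = 221

AM = 221


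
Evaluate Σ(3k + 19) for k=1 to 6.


Σ(3k+19) = 3·Σk + 19·n
= 3·21 + 19·6
= 63 + 114 = 177

Σ = 177


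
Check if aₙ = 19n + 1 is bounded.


aₙ = 19n + 1 → as n→∞, aₙ→∞
No finite upper bound exists
The sequence is UNBOUNDED

Unbounded (aₙ → ∞ as n → ∞)


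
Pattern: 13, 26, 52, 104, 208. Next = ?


Pattern: geometric (r=2)
Terms: 13, 26, 52, 104, 208
Next term = 416

Next term = 416


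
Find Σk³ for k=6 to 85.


Σₖ₌6^85 k³ = [85·86/2]² − [5·6/2]²
= 13359025 − 225 = 13358800

Σk³ = 13358800


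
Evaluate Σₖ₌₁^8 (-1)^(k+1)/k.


S = 1 - 1/2 + 1/3 - 1/4 + 1/5 - 1/6 + 1/7 - 1/8
= 0.6345
(Full series converges to +ln(2) ≈ +0.6931)

S_8 = 0.6345


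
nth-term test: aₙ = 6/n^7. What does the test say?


lim(n→∞) 6/n^7 = 0
lim aₙ = 0 → nth-term test is INCONCLUSIVE
(Need other tests; this is actually a convergent p-series with p=7 > 1)

Inconclusive (lim aₙ = 0; need another test)


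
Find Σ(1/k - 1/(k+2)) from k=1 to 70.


Telescoping with gap 2: two head and two tail terms survive.
= (1 + 1/2) - (1/71 + 1/72)
= 3/2 - 1/71 - 1/72 = 7525/5112

Sum = 7525/5112


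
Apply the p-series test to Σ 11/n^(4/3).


p-series test: Σ c/n^p converges if p > 1, diverges if p ≤ 1 (constant c > 0 doesn't affect convergence).
p = 4/3
4/3 > 1 → CONVERGES

Converges (p = 4/3 > 1)


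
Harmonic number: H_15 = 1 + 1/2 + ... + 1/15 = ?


H_15 = 1/1 + 1/2 + 1/3 + ... + 1/15
= 1195757/360360
≈ 3.3182

H_15 = 1195757/360360 ≈ 3.3182


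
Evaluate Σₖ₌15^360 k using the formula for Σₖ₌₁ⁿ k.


Σₖ₌15^360 k = Σₖ₌₁^360 k − Σₖ₌₁^14 k
= 360·361/2 − 14·15/2
= 64980 − 105 = 64875

Σk = 64875


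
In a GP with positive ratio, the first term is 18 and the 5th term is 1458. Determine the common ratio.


r^(n-1) = aₙ/a₁
r^4 = 1458/18 = 81
r = 81^(1/4)
= ±3; taking r > 0 gives r = 3

r = 3


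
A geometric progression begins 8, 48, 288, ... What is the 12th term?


aₙ = a₁·r^(n-1)
= 8×6^11
= 8×362797056
= 2902376448

a_12 = 2902376448


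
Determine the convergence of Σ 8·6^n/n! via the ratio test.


aₙ = 8·6^n/n!
a_{n+1}/aₙ = 6^(n+1)/(n+1)! × n!/6^n  (constant 8 cancels)
= 6/(n+1)
L = lim(n→∞) 6/(n+1) = 0
L < 1 → series CONVERGES

Converges (ratio test: L = 0 < 1)


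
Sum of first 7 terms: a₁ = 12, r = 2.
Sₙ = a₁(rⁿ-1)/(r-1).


Sₙ = 12×(2^7 - 1)/(2 - 1)
= 12×(128 - 1)/1
= 12×127/1
= 1524

S_7 = 1524


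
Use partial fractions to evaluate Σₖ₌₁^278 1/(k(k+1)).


1/(k(k+1)) = 1/k - 1/(k+1) (partial fractions)
Telescoping: Σ = 1 - 1/279 = 278/279

Sum = 278/279


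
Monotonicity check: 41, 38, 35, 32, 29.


Differences: -3, -3, -3, -3
All differences < 0 → strictly DECREASING

Monotonically decreasing


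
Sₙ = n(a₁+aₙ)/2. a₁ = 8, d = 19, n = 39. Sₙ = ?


aₙ = 8 + (39-1)×19 = 730
Sₙ = n(a₁+aₙ)/2 = 39×(8+730)/2
= 39×738/2 = 14391

S_39 = 14391


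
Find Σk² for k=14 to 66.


Σₖ₌14^66 k² = Σₖ₌₁^66 k² − Σₖ₌₁^13 k²
= 66·67·133/6 − 13·14·27/6
= 98021 − 819 = 97202

Σk² = 97202


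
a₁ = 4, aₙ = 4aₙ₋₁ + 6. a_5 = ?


Computing step by step:
a_1 = 4
a_2 = 22
a_3 = 94
a_4 = 382
a_5 = 1534


a_5 = 1534


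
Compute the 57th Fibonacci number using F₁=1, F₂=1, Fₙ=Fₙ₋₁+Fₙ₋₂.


Fibonacci sequence: 1, 1, 2, 3, 5, 8, 13, 21, 34, 55, 89, ...
F(57) = 365435296162

F(57) = 365435296162


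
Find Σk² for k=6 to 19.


Σₖ₌6^19 k² = Σₖ₌₁^19 k² − Σₖ₌₁^5 k²
= 19·20·39/6 − 5·6·11/6
= 2470 − 55 = 2415

Σk² = 2415


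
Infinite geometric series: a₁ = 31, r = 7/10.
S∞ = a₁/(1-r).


S∞ = a₁/(1-r) = 31/(1 - 7/10)
= 31/(3/10)
= 310/3

S∞ = 310/3


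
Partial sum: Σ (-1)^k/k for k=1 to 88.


S = -1 + 1/2 - 1/3 + 1/4 - 1/5 + 1/6 - 1/7 + 1/8 ± ...
= -0.6875
(Full series converges to -ln(2) ≈ -0.6931)

S_88 = -0.6875


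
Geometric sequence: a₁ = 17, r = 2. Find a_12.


aₙ = a₁·r^(n-1)
= 17×2^11
= 17×2048
= 34816

a_12 = 34816


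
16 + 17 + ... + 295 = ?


Σₖ₌16^295 k = Σₖ₌₁^295 k − Σₖ₌₁^15 k
= 295·296/2 − 15·16/2
= 43660 − 120 = 43540

Σk = 43540


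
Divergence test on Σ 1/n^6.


lim(n→∞) 1/n^6 = 0
lim aₙ = 0 → nth-term test is INCONCLUSIVE
(Need other tests; this is actually a convergent p-series with p=6 > 1)

Inconclusive (lim aₙ = 0; need another test)


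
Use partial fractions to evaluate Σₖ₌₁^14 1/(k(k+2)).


1/(k(k+2)) = (1/2)·(1/k - 1/(k+2)) (partial fractions)
Telescoping: Σ = (1/2)·(1 + 1/2 - 1/15 - 1/16) = 329/480

Sum = 329/480


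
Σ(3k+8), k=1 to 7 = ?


Σ(3k+8) = 3·Σk + 8·n
= 3·28 + 8·7
= 84 + 56 = 140

Σ = 140


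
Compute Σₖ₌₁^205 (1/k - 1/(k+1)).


Telescoping: adjacent terms cancel.
= 1/1 - 1/206
= 1 - 1/206 = 205/206

Sum = 205/206


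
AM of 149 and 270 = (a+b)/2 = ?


AM = (149 + 270)/2 = 419/2 = 209.5

AM = 209.5


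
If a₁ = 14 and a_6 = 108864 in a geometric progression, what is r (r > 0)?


r^(n-1) = aₙ/a₁
r^5 = 108864/14 = 7776
r = 7776^(1/5)
= 6

r = 6


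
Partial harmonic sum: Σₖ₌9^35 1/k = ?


Σₖ₌9^35 1/k = 1/9 + 1/10 + 1/11 + ... + 1/35
= 2679762886927/1875370816800
≈ 1.4289

Sum = 2679762886927/1875370816800 ≈ 1.4289


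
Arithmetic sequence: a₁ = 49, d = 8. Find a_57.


aₙ = a₁ + (n-1)d
= 49 + (57-1)×8
= 49 + 448
= 497

a_57 = 497


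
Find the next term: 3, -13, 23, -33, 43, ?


Pattern: alternating sign, magnitude arithmetic (d=10)
Terms: 3, -13, 23, -33, 43
Next term = -53

Next term = -53


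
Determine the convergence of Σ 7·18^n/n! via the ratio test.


aₙ = 7·18^n/n!
a_{n+1}/aₙ = 18^(n+1)/(n+1)! × n!/18^n  (constant 7 cancels)
= 18/(n+1)
L = lim(n→∞) 18/(n+1) = 0
L < 1 → series CONVERGES

Converges (ratio test: L = 0 < 1)


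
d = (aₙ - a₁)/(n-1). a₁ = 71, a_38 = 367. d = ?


d = (aₙ - a₁)/(n-1)
= (367 - 71)/(38-1)
= 296/37 = 8

d = 8


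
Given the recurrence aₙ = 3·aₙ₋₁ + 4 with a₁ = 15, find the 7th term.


Computing step by step:
a_1 = 15
a_2 = 49
a_3 = 151
a_4 = 457
a_5 = 1375
a_6 = 4129
a_7 = 12391


a_7 = 12391


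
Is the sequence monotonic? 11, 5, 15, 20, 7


Differences: -6, 10, 5, -13
Difference at position 2 is +10 (> 0) but position 1 is -6 (< 0) — sequence both rises and falls
→ NOT monotonic

Not monotonic


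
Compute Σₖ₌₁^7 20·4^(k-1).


Sₙ = 20×(4^7 - 1)/(4 - 1)
= 20×(16384 - 1)/3
= 20×16383/3
= 109220

S_7 = 109220


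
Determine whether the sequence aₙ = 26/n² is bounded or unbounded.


a₁ = 26, a₂ = 26/4, a₃ = 26/9, ...
0 < aₙ ≤ 26 for all n ≥ 1
The sequence IS bounded

Bounded (0 < aₙ ≤ 26)


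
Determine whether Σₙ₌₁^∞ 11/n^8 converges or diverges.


p-series test: Σ c/n^p converges if p > 1, diverges if p ≤ 1 (constant c > 0 doesn't affect convergence).
p = 8
8 > 1 → CONVERGES

Converges (p = 8 > 1)


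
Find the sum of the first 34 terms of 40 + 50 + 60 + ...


aₙ = 40 + (34-1)×10 = 370
Sₙ = n(a₁+aₙ)/2 = 34×(40+370)/2
= 34×410/2 = 6970

S_34 = 6970


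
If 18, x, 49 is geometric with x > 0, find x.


GM = √(18×49) = √882 = 29.6985

GM = 29.6985


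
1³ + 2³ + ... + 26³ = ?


n(n+1)/2 = 26×27/2 = 351
Σk³ = 351² = 123201

Σk³ = 123201


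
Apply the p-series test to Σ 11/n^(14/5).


p-series test: Σ c/n^p converges if p > 1, diverges if p ≤ 1 (constant c > 0 doesn't affect convergence).
p = 14/5
14/5 > 1 → CONVERGES

Converges (p = 14/5 > 1)


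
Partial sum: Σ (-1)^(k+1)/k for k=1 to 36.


S = 1 - 1/2 + 1/3 - 1/4 + 1/5 - 1/6 + 1/7 - 1/8 ± ...
= 0.6795
(Full series converges to +ln(2) ≈ +0.6931)

S_36 = 0.6795


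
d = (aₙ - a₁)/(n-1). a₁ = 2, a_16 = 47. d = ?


d = (aₙ - a₁)/(n-1)
= (47 - 2)/(16-1)
= 45/15 = 3

d = 3


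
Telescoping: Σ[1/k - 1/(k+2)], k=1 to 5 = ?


Telescoping with gap 2: two head and two tail terms survive.
= (1 + 1/2) - (1/6 + 1/7)
= 3/2 - 1/6 - 1/7 = 25/21

Sum = 25/21


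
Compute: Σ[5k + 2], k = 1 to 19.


Σ(5k+2) = 5·Σk + 2·n
= 5·190 + 2·19
= 950 + 38 = 988

Σ = 988


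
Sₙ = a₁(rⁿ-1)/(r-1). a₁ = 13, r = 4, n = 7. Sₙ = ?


Sₙ = 13×(4^7 - 1)/(4 - 1)
= 13×(16384 - 1)/3
= 13×16383/3
= 70993

S_7 = 70993


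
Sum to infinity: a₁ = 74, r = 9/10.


S∞ = a₁/(1-r) = 74/(1 - 9/10)
= 74/(1/10)
= 740

S∞ = 740


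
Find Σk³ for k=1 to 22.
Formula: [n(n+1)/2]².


n(n+1)/2 = 22×23/2 = 253
Σk³ = 253² = 64009

Σk³ = 64009
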